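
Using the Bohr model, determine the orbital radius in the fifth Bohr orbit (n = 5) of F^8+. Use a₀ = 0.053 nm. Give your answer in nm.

0.15 nm

r_n = n²a₀/Z = 5² × 0.053 / 9
    = 25 × 0.053 / 9 = 0.15 nm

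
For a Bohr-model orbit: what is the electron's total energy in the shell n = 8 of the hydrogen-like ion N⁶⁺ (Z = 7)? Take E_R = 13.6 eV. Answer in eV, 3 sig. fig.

E_n = −E_R·Z²/n² = −13.6 × 7²/8² = -10.4 eV

-10.4 eV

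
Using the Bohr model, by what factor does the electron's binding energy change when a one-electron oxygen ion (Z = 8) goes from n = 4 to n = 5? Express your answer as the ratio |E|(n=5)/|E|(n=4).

|E| ∝ Z^2 · n^-2; with Z fixed, |E| ∝ n^-2.
|E|(n=5)/|E|(n=4) = (5/4)^-2 = 16/25

16/25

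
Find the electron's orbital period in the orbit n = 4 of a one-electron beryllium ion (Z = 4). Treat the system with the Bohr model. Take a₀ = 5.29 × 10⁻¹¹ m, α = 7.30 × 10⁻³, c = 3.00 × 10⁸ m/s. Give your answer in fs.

0.607 fs

r = n²a₀/Z = 4²·5.29 × 10⁻¹¹/4 = 2.12 × 10⁻¹⁰ m
v = Zαc/n = 4·0.00730·3.00 × 10⁸/4 = 2.19 × 10⁶ m/s
T = 2πr/v = 6.07 × 10⁻¹⁶ s = 0.607 fs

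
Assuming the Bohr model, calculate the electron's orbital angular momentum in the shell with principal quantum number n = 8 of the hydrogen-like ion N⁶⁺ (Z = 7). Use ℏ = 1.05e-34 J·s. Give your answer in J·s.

8.40e-34 J·s

L_n = nℏ = 8 × 1.05e-34 = 8.40e-34 J·s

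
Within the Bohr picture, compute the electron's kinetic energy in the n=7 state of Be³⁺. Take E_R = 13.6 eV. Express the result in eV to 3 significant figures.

For a Coulomb orbit the virial theorem gives K = −E_n.
E_n = −E_R·Z²/n², so K = E_R·Z²/n² = 13.6 × 4²/7² = 4.44 eV

4.44 eV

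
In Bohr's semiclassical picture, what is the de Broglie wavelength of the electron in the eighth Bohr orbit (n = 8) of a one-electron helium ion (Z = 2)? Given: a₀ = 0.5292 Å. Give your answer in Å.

13.30 Å

The Bohr quantisation condition is nλ = 2πr_n.
r_n = n²a₀/Z = 16.93 Å
λ = 2πr_n/n = 2π·16.93/8 = 13.30 Å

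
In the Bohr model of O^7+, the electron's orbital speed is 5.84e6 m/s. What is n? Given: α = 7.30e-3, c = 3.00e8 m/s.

v_n = Zαc/n ⇒ n = Zαc/v = 8 × 0.00730 × 3.00e8 / 5.84e6 ≈ 3.00
n = 3

3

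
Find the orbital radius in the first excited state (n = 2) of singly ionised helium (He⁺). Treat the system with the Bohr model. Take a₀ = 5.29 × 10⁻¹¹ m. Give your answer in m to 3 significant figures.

1.06 × 10⁻¹⁰ m

r_n = n²a₀/Z = 2² × 5.29 × 10⁻¹¹ / 2
    = 4 × 5.29 × 10⁻¹¹ / 2 = 1.06 × 10⁻¹⁰ m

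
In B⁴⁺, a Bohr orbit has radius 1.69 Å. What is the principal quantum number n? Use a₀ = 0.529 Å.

r_n = n²a₀/Z ⇒ n² = rZ/a₀ = 1.69 × 5 / 0.529 ≈ 15.97
n = 4

4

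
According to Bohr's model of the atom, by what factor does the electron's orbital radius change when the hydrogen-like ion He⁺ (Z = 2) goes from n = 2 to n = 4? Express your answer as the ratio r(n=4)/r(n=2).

r ∝ Z^-1 · n^2; with Z fixed, r ∝ n^2.
r(n=4)/r(n=2) = (4/2)^2 = 4

4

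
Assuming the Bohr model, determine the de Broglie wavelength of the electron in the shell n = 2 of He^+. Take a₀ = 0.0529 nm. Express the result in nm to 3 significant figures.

0.332 nm

The Bohr quantisation condition is nλ = 2πr_n.
r_n = n²a₀/Z = 0.106 nm
λ = 2πr_n/n = 2π·0.106/2 = 0.332 nm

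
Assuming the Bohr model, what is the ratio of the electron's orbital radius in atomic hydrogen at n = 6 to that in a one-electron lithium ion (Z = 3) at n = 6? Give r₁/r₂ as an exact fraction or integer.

3

r ∝ Z^-1 · n^2
r₁/r₂ = (1/3)^-1 · (6/6)^2 = 3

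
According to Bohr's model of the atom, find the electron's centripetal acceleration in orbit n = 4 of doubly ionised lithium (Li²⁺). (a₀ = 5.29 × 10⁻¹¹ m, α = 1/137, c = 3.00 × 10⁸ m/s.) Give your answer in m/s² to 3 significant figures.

r = n²a₀/Z = 2.82 × 10⁻¹⁰ m, v = Zαc/n = 1.64 × 10⁶ m/s
a = v²/r = (1.64 × 10⁶)² / 2.82 × 10⁻¹⁰ = 9.56 × 10²¹ m/s²

9.56 × 10²¹ m/s²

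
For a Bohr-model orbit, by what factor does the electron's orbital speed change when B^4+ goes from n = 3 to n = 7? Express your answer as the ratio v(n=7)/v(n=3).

3/7

v ∝ Z^1 · n^-1; with Z fixed, v ∝ n^-1.
v(n=7)/v(n=3) = (7/3)^-1 = 3/7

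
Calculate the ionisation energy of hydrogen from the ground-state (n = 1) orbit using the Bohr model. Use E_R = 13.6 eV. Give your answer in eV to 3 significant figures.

13.6 eV

E_n = −E_R·Z²/n² = −13.6 × 1²/1² eV = -13.6 eV
Ionisation energy = −E_n = 13.6 eV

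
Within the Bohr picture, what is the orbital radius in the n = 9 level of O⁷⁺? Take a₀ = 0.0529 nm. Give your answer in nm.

r_n = n²a₀/Z = 9² × 0.0529 / 8
    = 81 × 0.0529 / 8 = 0.536 nm

0.536 nm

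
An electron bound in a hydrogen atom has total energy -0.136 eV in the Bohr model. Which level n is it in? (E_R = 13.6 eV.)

10

E_n = −E_R Z²/n² ⇒ n² = E_R Z²/(−E_n) = 13.6 × 1² / 0.136 ≈ 100.00
n = 10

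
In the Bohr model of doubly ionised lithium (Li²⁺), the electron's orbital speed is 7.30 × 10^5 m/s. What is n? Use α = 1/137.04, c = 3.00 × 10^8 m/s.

v_n = Zαc/n ⇒ n = Zαc/v = 3 × 0.00730 × 3.00 × 10^8 / 7.30 × 10^5 ≈ 9.00
n = 9

9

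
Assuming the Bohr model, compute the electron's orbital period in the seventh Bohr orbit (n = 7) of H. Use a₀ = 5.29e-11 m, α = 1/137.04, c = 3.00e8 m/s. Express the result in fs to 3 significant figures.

r = n²a₀/Z = 7²·5.29e-11/1 = 2.59e-9 m
v = Zαc/n = 1·0.00730·3.00e8/7 = 3.13e5 m/s
T = 2πr/v = 5.21e-14 s = 52.1 fs

52.1 fs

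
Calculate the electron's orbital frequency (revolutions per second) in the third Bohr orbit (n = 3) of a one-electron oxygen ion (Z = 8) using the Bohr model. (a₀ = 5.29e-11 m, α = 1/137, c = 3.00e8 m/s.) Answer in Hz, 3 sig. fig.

1.56e16 Hz

r = n²a₀/Z = 5.95e-11 m, v = Zαc/n = 5.84e6 m/s
f = v/(2πr) = 1.56e16 Hz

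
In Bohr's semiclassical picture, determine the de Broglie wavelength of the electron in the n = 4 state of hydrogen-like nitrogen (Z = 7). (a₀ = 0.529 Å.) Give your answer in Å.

1.90 Å

The Bohr quantisation condition is nλ = 2πr_n.
r_n = n²a₀/Z = 1.21 Å
λ = 2πr_n/n = 2π·1.21/4 = 1.90 Å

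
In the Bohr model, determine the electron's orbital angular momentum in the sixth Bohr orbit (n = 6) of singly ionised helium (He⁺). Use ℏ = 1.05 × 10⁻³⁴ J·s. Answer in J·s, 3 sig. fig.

L_n = nℏ = 6 × 1.05 × 10⁻³⁴ = 6.30 × 10⁻³⁴ J·s

6.30 × 10⁻³⁴ J·s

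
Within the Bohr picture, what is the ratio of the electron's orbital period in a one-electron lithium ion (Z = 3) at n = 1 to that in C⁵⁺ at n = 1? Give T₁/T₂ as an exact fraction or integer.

4

T ∝ Z^-2 · n^3
T₁/T₂ = (3/6)^-2 · (1/1)^3 = 4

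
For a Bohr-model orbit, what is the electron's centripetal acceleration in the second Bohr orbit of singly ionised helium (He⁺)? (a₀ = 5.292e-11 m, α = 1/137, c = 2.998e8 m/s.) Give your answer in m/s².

r = n²a₀/Z = 1.058e-10 m, v = Zαc/n = 2.188e6 m/s
a = v²/r = (2.188e6)² / 1.058e-10 = 4.525e22 m/s²

4.525e22 m/s²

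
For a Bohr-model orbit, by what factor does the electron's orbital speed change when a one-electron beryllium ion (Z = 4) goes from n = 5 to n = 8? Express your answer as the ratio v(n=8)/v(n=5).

v ∝ Z^1 · n^-1; with Z fixed, v ∝ n^-1.
v(n=8)/v(n=5) = (8/5)^-1 = 5/8

5/8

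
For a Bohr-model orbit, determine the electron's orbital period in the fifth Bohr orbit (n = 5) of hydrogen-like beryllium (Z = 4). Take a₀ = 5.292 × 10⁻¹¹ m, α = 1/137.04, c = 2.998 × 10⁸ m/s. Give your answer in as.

1187 as

r = n²a₀/Z = 5²·5.292 × 10⁻¹¹/4 = 3.308 × 10⁻¹⁰ m
v = Zαc/n = 4·0.007297·2.998 × 10⁸/5 = 1.750 × 10⁶ m/s
T = 2πr/v = 1.187 × 10⁻¹⁵ s = 1187 as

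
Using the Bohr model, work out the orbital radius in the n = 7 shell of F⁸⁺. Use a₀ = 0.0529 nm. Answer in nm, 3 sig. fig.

0.288 nm

r_n = n²a₀/Z = 7² × 0.0529 / 9
    = 49 × 0.0529 / 9 = 0.288 nm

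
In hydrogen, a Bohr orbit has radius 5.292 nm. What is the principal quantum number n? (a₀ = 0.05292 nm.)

10

r_n = n²a₀/Z ⇒ n² = rZ/a₀ = 5.292 × 1 / 0.05292 ≈ 100.00
n = 10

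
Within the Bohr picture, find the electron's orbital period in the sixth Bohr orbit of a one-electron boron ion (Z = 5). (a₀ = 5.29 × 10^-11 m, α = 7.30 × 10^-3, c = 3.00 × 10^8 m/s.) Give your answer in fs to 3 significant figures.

1.31 fs

r = n²a₀/Z = 6²·5.29 × 10^-11/5 = 3.81 × 10^-10 m
v = Zαc/n = 5·0.00730·3.00 × 10^8/6 = 1.82 × 10^6 m/s
T = 2πr/v = 1.31 × 10^-15 s = 1.31 fs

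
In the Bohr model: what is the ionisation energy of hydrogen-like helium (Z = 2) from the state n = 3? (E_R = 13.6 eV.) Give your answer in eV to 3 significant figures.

6.04 eV

E_n = −E_R·Z²/n² = −13.6 × 2²/3² eV = -6.04 eV
Ionisation energy = −E_n = 6.04 eV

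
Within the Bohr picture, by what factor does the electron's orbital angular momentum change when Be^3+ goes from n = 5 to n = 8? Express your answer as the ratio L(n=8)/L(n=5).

8/5

L = nℏ depends only on n, so L ∝ n.
L(n=8)/L(n=5) = (8/5)^1 = 8/5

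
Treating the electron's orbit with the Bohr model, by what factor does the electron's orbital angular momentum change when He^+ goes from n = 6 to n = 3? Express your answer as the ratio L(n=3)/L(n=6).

1/2

L = nℏ depends only on n, so L ∝ n.
L(n=3)/L(n=6) = (3/6)^1 = 1/2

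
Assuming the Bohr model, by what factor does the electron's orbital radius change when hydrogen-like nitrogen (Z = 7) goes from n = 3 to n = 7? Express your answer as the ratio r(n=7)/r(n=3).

r ∝ Z^-1 · n^2; with Z fixed, r ∝ n^2.
r(n=7)/r(n=3) = (7/3)^2 = 49/9

49/9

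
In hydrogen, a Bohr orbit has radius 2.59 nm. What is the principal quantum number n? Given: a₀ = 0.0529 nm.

r_n = n²a₀/Z ⇒ n² = rZ/a₀ = 2.59 × 1 / 0.0529 ≈ 48.96
n = 7

7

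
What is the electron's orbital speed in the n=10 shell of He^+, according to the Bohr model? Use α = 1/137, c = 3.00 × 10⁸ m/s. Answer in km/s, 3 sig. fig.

v_n = Zαc/n = 2 × 0.00730 × 3.00 × 10⁸ / 10
    = 438 km/s

438 km/s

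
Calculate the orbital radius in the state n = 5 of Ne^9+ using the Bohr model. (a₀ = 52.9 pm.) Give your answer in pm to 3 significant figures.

132 pm

r_n = n²a₀/Z = 5² × 52.9 / 10
    = 25 × 52.9 / 10 = 132 pm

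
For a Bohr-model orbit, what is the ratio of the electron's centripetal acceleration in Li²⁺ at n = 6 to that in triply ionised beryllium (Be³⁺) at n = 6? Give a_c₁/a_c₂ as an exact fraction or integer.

a_c ∝ Z^3 · n^-4
a_c₁/a_c₂ = (3/4)^3 · (6/6)^-4 = 27/64

27/64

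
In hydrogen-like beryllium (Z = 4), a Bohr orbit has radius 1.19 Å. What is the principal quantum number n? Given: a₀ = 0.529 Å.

r_n = n²a₀/Z ⇒ n² = rZ/a₀ = 1.19 × 4 / 0.529 ≈ 9.00
n = 3

3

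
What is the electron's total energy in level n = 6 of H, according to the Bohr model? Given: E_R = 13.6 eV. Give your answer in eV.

E_n = −E_R·Z²/n² = −13.6 × 1²/6² = -0.378 eV

-0.378 eV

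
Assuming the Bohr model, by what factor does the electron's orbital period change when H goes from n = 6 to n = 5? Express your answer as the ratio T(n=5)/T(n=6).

125/216

T ∝ Z^-2 · n^3; with Z fixed, T ∝ n^3.
T(n=5)/T(n=6) = (5/6)^3 = 125/216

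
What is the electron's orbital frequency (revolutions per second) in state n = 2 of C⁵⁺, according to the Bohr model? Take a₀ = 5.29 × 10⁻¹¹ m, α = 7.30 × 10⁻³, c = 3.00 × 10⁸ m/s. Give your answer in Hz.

2.96 × 10¹⁶ Hz

r = n²a₀/Z = 3.53 × 10⁻¹¹ m, v = Zαc/n = 6.57 × 10⁶ m/s
f = v/(2πr) = 2.96 × 10¹⁶ Hz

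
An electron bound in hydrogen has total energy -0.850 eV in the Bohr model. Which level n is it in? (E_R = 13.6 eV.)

4

E_n = −E_R Z²/n² ⇒ n² = E_R Z²/(−E_n) = 13.6 × 1² / 0.850 ≈ 16.00
n = 4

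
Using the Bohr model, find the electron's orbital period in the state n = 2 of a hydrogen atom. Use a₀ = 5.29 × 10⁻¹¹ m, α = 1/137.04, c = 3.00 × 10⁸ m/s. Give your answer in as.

r = n²a₀/Z = 2²·5.29 × 10⁻¹¹/1 = 2.12 × 10⁻¹⁰ m
v = Zαc/n = 1·0.00730·3.00 × 10⁸/2 = 1.09 × 10⁶ m/s
T = 2πr/v = 1.21 × 10⁻¹⁵ s = 1210 as

1210 as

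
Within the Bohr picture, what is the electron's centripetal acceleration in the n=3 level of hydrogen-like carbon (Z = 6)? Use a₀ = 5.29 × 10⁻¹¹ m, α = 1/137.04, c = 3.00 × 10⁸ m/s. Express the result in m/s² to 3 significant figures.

r = n²a₀/Z = 7.94 × 10⁻¹¹ m, v = Zαc/n = 4.38 × 10⁶ m/s
a = v²/r = (4.38 × 10⁶)² / 7.94 × 10⁻¹¹ = 2.42 × 10²³ m/s²

2.42 × 10²³ m/s²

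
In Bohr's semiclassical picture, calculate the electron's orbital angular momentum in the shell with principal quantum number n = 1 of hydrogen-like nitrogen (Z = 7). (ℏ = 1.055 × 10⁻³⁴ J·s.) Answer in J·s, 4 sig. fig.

1.055 × 10⁻³⁴ J·s

L_n = nℏ = 1 × 1.055 × 10⁻³⁴ = 1.055 × 10⁻³⁴ J·s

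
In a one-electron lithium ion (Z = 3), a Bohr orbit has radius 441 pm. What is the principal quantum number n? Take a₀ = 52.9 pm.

5

r_n = n²a₀/Z ⇒ n² = rZ/a₀ = 441 × 3 / 52.9 ≈ 25.01
n = 5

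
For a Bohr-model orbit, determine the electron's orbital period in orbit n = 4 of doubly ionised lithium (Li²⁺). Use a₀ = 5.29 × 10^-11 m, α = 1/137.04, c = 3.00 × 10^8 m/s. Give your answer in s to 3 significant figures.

1.08 × 10^-15 s

r = n²a₀/Z = 4²·5.29 × 10^-11/3 = 2.82 × 10^-10 m
v = Zαc/n = 3·0.00730·3.00 × 10^8/4 = 1.64 × 10^6 m/s
T = 2πr/v = 1.08 × 10^-15 s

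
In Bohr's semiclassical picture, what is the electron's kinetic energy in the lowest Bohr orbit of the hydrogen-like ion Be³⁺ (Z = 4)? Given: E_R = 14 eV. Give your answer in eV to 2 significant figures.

220 eV

For a Coulomb orbit the virial theorem gives K = −E_n.
E_n = −E_R·Z²/n², so K = E_R·Z²/n² = 14 × 4²/1² = 220 eV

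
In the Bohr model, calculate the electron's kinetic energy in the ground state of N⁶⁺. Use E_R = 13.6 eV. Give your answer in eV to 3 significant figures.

666 eV

For a Coulomb orbit the virial theorem gives K = −E_n.
E_n = −E_R·Z²/n², so K = E_R·Z²/n² = 13.6 × 7²/1² = 666 eV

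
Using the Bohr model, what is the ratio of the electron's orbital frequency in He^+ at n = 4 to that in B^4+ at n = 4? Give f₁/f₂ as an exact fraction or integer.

4/25

f ∝ Z^2 · n^-3
f₁/f₂ = (2/5)^2 · (4/4)^-3 = 4/25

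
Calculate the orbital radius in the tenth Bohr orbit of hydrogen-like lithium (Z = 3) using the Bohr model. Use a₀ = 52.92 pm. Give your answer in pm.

r_n = n²a₀/Z = 10² × 52.92 / 3
    = 100 × 52.92 / 3 = 1764 pm

1764 pm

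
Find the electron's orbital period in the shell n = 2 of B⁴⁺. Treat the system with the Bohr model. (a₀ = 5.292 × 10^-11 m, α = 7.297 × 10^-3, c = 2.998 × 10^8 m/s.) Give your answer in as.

48.64 as

r = n²a₀/Z = 2²·5.292 × 10^-11/5 = 4.234 × 10^-11 m
v = Zαc/n = 5·0.007297·2.998 × 10^8/2 = 5.469 × 10^6 m/s
T = 2πr/v = 4.864 × 10^-17 s = 48.64 as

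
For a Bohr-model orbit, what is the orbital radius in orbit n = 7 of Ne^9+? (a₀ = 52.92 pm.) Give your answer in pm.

259.3 pm

r_n = n²a₀/Z = 7² × 52.92 / 10
    = 49 × 52.92 / 10 = 259.3 pm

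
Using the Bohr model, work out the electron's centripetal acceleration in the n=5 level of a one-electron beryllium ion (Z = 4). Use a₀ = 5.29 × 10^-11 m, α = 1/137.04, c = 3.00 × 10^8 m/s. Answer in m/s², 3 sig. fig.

9.28 × 10^21 m/s²

r = n²a₀/Z = 3.31 × 10^-10 m, v = Zαc/n = 1.75 × 10^6 m/s
a = v²/r = (1.75 × 10^6)² / 3.31 × 10^-10 = 9.28 × 10^21 m/s²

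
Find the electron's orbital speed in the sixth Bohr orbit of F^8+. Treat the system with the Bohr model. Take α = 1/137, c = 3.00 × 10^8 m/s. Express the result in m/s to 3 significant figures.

3.28 × 10^6 m/s

v_n = Zαc/n = 9 × 0.00730 × 3.00 × 10^8 / 6
    = 3.28 × 10^6 m/s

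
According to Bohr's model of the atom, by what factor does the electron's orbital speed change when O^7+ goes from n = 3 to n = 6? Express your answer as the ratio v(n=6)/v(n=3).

v ∝ Z^1 · n^-1; with Z fixed, v ∝ n^-1.
v(n=6)/v(n=3) = (6/3)^-1 = 1/2

1/2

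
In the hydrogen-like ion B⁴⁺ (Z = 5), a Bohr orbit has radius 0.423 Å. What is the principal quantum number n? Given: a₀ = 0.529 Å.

r_n = n²a₀/Z ⇒ n² = rZ/a₀ = 0.423 × 5 / 0.529 ≈ 4.00
n = 2

2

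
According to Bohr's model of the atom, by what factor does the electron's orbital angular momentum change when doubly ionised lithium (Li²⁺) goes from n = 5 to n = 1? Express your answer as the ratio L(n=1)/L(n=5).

1/5

L = nℏ depends only on n, so L ∝ n.
L(n=1)/L(n=5) = (1/5)^1 = 1/5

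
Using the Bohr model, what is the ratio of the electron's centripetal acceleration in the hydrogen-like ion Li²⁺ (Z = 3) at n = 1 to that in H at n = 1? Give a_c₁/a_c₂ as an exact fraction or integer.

27

a_c ∝ Z^3 · n^-4
a_c₁/a_c₂ = (3/1)^3 · (1/1)^-4 = 27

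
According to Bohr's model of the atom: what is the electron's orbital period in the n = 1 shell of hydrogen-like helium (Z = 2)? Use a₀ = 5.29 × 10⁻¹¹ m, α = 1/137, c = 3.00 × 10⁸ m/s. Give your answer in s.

3.79 × 10⁻¹⁷ s

r = n²a₀/Z = 1²·5.29 × 10⁻¹¹/2 = 2.65 × 10⁻¹¹ m
v = Zαc/n = 2·0.00730·3.00 × 10⁸/1 = 4.38 × 10⁶ m/s
T = 2πr/v = 3.79 × 10⁻¹⁷ s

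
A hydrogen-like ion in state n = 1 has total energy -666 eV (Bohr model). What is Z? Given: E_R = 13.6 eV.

7

E_n = −E_R Z²/n² ⇒ Z² = −E_n n²/E_R = 666 × 1² / 13.6 ≈ 48.97
Z = 7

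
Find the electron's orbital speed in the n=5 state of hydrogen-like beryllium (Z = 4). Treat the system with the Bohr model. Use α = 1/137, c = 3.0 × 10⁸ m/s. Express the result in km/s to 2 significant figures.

1800 km/s

v_n = Zαc/n = 4 × 0.0073 × 3.0 × 10⁸ / 5
    = 1800 km/s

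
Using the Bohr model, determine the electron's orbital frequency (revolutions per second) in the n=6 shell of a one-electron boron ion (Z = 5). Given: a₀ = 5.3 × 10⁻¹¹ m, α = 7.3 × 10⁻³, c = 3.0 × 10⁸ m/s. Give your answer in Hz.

7.6 × 10¹⁴ Hz

r = n²a₀/Z = 3.8 × 10⁻¹⁰ m, v = Zαc/n = 1.8 × 10⁶ m/s
f = v/(2πr) = 7.6 × 10¹⁴ Hz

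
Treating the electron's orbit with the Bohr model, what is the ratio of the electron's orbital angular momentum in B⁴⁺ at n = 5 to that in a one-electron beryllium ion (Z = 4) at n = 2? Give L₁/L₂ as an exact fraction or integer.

5/2

L = nℏ is independent of Z.
L₁/L₂ = n₁/n₂ = 5/2 = 5/2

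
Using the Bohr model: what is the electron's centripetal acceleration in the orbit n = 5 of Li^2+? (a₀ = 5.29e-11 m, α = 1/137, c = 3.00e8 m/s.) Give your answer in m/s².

r = n²a₀/Z = 4.41e-10 m, v = Zαc/n = 1.31e6 m/s
a = v²/r = (1.31e6)² / 4.41e-10 = 3.92e21 m/s²

3.92e21 m/s²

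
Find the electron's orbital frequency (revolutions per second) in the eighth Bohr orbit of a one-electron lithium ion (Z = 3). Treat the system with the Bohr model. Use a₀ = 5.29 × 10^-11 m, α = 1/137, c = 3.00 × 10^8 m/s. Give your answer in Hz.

r = n²a₀/Z = 1.13 × 10^-9 m, v = Zαc/n = 8.21 × 10^5 m/s
f = v/(2πr) = 1.16 × 10^14 Hz

1.16 × 10^14 Hz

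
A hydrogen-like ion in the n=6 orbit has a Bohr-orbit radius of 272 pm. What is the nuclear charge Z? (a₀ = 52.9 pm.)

7

r_n = n²a₀/Z ⇒ Z = n²a₀/r = 6² × 52.9 / 272 ≈ 7.00
Z = 7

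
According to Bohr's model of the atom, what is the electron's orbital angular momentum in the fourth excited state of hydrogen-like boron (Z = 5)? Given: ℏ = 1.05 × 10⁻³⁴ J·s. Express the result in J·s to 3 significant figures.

5.25 × 10⁻³⁴ J·s

L_n = nℏ = 5 × 1.05 × 10⁻³⁴ = 5.25 × 10⁻³⁴ J·s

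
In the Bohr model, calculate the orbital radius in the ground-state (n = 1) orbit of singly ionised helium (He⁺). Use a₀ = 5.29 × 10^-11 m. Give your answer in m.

r_n = n²a₀/Z = 1² × 5.29 × 10^-11 / 2
    = 1 × 5.29 × 10^-11 / 2 = 2.65 × 10^-11 m

2.65 × 10^-11 m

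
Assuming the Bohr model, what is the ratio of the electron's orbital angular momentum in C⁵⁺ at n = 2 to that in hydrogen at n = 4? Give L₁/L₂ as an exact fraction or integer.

1/2

L = nℏ is independent of Z.
L₁/L₂ = n₁/n₂ = 2/4 = 1/2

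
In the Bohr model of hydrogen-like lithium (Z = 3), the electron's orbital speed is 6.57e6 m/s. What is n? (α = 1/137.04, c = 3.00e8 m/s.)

v_n = Zαc/n ⇒ n = Zαc/v = 3 × 0.00730 × 3.00e8 / 6.57e6 ≈ 1.00
n = 1

1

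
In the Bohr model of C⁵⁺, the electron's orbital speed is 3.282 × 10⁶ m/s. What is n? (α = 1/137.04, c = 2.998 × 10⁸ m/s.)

4

v_n = Zαc/n ⇒ n = Zαc/v = 6 × 0.007297 × 2.998 × 10⁸ / 3.282 × 10⁶ ≈ 4.00
n = 4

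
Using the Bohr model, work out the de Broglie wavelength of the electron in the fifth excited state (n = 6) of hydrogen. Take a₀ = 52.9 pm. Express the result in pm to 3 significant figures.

1990 pm

The Bohr quantisation condition is nλ = 2πr_n.
r_n = n²a₀/Z = 1900 pm
λ = 2πr_n/n = 2π·1900/6 = 1990 pm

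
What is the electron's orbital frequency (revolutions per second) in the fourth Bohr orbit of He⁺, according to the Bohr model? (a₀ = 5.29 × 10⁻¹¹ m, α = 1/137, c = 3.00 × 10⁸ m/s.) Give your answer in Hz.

r = n²a₀/Z = 4.23 × 10⁻¹⁰ m, v = Zαc/n = 1.09 × 10⁶ m/s
f = v/(2πr) = 4.12 × 10¹⁴ Hz

4.12 × 10¹⁴ Hz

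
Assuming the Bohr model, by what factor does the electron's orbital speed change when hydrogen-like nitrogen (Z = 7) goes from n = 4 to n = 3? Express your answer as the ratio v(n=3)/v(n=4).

v ∝ Z^1 · n^-1; with Z fixed, v ∝ n^-1.
v(n=3)/v(n=4) = (3/4)^-1 = 4/3

4/3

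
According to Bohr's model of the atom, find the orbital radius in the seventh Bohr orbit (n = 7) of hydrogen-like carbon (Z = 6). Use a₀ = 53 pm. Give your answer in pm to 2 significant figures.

r_n = n²a₀/Z = 7² × 53 / 6
    = 49 × 53 / 6 = 430 pm

430 pm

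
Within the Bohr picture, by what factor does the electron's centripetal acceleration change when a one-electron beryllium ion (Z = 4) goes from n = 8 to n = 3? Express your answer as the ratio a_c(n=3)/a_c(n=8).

4096/81

a_c ∝ Z^3 · n^-4; with Z fixed, a_c ∝ n^-4.
a_c(n=3)/a_c(n=8) = (3/8)^-4 = 4096/81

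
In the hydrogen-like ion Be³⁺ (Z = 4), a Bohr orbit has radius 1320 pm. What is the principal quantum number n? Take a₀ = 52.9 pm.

10

r_n = n²a₀/Z ⇒ n² = rZ/a₀ = 1320 × 4 / 52.9 ≈ 99.81
n = 10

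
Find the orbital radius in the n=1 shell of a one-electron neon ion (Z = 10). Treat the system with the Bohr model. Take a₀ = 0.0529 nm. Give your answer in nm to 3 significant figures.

0.00529 nm

r_n = n²a₀/Z = 1² × 0.0529 / 10
    = 1 × 0.0529 / 10 = 0.00529 nm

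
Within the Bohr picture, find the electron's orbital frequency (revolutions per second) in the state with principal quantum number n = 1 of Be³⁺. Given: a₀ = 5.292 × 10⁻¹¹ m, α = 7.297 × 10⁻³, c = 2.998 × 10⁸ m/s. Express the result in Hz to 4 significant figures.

1.053 × 10¹⁷ Hz

r = n²a₀/Z = 1.323 × 10⁻¹¹ m, v = Zαc/n = 8.751 × 10⁶ m/s
f = v/(2πr) = 1.053 × 10¹⁷ Hz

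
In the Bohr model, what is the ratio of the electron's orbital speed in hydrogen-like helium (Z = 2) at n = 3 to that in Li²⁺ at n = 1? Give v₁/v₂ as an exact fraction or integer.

v ∝ Z^1 · n^-1
v₁/v₂ = (2/3)^1 · (3/1)^-1 = 2/9

2/9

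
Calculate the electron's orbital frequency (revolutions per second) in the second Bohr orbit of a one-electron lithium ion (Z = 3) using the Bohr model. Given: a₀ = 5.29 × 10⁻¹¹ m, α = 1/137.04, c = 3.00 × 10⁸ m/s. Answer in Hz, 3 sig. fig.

7.41 × 10¹⁵ Hz

r = n²a₀/Z = 7.05 × 10⁻¹¹ m, v = Zαc/n = 3.28 × 10⁶ m/s
f = v/(2πr) = 7.41 × 10¹⁵ Hz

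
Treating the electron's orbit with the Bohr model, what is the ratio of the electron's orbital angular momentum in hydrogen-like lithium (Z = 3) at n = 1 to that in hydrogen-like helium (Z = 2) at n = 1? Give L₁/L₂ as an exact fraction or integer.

L = nℏ is independent of Z.
L₁/L₂ = n₁/n₂ = 1/1 = 1

1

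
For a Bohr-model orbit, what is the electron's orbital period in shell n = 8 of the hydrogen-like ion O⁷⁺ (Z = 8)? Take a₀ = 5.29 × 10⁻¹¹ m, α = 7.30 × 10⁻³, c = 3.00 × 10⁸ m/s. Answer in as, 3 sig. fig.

1210 as

r = n²a₀/Z = 8²·5.29 × 10⁻¹¹/8 = 4.23 × 10⁻¹⁰ m
v = Zαc/n = 8·0.00730·3.00 × 10⁸/8 = 2.19 × 10⁶ m/s
T = 2πr/v = 1.21 × 10⁻¹⁵ s = 1210 as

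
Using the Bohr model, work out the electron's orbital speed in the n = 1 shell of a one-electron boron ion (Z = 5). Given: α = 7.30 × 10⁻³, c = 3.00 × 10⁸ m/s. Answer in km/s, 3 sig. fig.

1.09 × 10⁴ km/s

v_n = Zαc/n = 5 × 0.00730 × 3.00 × 10⁸ / 1
    = 1.09 × 10⁴ km/s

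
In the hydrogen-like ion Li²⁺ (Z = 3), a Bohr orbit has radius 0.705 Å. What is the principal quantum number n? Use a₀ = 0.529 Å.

2

r_n = n²a₀/Z ⇒ n² = rZ/a₀ = 0.705 × 3 / 0.529 ≈ 4.00
n = 2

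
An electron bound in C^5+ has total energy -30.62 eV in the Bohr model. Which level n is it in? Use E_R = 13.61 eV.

E_n = −E_R Z²/n² ⇒ n² = E_R Z²/(−E_n) = 13.61 × 6² / 30.62 ≈ 16.00
n = 4

4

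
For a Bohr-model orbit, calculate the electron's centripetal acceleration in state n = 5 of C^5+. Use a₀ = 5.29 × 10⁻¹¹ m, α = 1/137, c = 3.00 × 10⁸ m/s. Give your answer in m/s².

r = n²a₀/Z = 2.20 × 10⁻¹⁰ m, v = Zαc/n = 2.63 × 10⁶ m/s
a = v²/r = (2.63 × 10⁶)² / 2.20 × 10⁻¹⁰ = 3.13 × 10²² m/s²

3.13 × 10²² m/s²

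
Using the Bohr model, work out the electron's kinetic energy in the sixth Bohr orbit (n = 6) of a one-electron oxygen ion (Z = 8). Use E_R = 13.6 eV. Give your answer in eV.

24.2 eV

For a Coulomb orbit the virial theorem gives K = −E_n.
E_n = −E_R·Z²/n², so K = E_R·Z²/n² = 13.6 × 8²/6² = 24.2 eV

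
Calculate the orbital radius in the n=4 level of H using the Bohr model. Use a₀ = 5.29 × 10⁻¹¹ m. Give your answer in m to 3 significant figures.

r_n = n²a₀/Z = 4² × 5.29 × 10⁻¹¹ / 1
    = 16 × 5.29 × 10⁻¹¹ / 1 = 8.46 × 10⁻¹⁰ m

8.46 × 10⁻¹⁰ m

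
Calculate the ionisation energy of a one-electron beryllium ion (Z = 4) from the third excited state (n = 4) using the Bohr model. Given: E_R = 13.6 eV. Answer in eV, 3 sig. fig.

E_n = −E_R·Z²/n² = −13.6 × 4²/4² eV = -13.6 eV
Ionisation energy = −E_n = 13.6 eV

13.6 eV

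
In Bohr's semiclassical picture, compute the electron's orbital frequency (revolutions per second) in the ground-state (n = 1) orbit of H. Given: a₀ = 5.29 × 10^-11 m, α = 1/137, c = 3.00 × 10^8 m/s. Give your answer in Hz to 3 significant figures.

r = n²a₀/Z = 5.29 × 10^-11 m, v = Zαc/n = 2.19 × 10^6 m/s
f = v/(2πr) = 6.59 × 10^15 Hz

6.59 × 10^15 Hz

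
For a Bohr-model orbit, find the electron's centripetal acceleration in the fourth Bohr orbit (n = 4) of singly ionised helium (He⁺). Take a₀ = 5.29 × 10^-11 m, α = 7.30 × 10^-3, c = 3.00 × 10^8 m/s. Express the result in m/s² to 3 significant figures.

r = n²a₀/Z = 4.23 × 10^-10 m, v = Zαc/n = 1.09 × 10^6 m/s
a = v²/r = (1.09 × 10^6)² / 4.23 × 10^-10 = 2.83 × 10^21 m/s²

2.83 × 10^21 m/s²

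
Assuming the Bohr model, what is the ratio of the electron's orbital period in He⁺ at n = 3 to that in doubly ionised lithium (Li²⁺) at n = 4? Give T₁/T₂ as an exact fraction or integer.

T ∝ Z^-2 · n^3
T₁/T₂ = (2/3)^-2 · (3/4)^3 = 243/256

243/256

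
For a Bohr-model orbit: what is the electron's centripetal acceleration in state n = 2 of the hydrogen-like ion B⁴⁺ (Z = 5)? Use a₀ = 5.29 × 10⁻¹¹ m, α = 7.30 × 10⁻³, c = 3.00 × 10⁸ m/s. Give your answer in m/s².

r = n²a₀/Z = 4.23 × 10⁻¹¹ m, v = Zαc/n = 5.47 × 10⁶ m/s
a = v²/r = (5.47 × 10⁶)² / 4.23 × 10⁻¹¹ = 7.08 × 10²³ m/s²

7.08 × 10²³ m/s²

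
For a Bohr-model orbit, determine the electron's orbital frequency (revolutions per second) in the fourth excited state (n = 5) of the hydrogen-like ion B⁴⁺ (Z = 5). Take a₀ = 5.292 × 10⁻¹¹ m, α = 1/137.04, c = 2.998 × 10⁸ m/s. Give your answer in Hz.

1.316 × 10¹⁵ Hz

r = n²a₀/Z = 2.646 × 10⁻¹⁰ m, v = Zαc/n = 2.188 × 10⁶ m/s
f = v/(2πr) = 1.316 × 10¹⁵ Hz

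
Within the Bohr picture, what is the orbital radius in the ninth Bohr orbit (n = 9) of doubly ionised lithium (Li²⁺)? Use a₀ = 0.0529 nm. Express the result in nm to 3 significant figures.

1.43 nm

r_n = n²a₀/Z = 9² × 0.0529 / 3
    = 81 × 0.0529 / 3 = 1.43 nm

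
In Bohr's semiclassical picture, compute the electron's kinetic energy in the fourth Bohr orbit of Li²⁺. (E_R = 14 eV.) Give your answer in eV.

For a Coulomb orbit the virial theorem gives K = −E_n.
E_n = −E_R·Z²/n², so K = E_R·Z²/n² = 14 × 3²/4² = 7.9 eV

7.9 eV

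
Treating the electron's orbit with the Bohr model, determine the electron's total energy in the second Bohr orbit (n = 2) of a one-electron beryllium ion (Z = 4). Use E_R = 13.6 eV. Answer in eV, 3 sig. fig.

-54.4 eV

E_n = −E_R·Z²/n² = −13.6 × 4²/2² = -54.4 eV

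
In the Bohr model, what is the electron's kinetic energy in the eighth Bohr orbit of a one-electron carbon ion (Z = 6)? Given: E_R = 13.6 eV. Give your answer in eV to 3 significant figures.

7.65 eV

For a Coulomb orbit the virial theorem gives K = −E_n.
E_n = −E_R·Z²/n², so K = E_R·Z²/n² = 13.6 × 6²/8² = 7.65 eV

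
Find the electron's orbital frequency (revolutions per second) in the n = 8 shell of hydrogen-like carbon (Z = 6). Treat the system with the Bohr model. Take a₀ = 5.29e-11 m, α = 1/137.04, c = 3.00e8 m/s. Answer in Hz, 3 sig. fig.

4.63e14 Hz

r = n²a₀/Z = 5.64e-10 m, v = Zαc/n = 1.64e6 m/s
f = v/(2πr) = 4.63e14 Hz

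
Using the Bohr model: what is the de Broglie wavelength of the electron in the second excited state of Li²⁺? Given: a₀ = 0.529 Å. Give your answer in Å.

3.32 Å

The Bohr quantisation condition is nλ = 2πr_n.
r_n = n²a₀/Z = 1.59 Å
λ = 2πr_n/n = 2π·1.59/3 = 3.32 Å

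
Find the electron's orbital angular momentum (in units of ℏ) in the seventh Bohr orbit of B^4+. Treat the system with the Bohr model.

7

L_n = nℏ, so L/ℏ = n = 7.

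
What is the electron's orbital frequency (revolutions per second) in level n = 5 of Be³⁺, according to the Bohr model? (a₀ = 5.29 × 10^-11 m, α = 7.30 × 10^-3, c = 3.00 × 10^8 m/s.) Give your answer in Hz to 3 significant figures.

r = n²a₀/Z = 3.31 × 10^-10 m, v = Zαc/n = 1.75 × 10^6 m/s
f = v/(2πr) = 8.43 × 10^14 Hz

8.43 × 10^14 Hz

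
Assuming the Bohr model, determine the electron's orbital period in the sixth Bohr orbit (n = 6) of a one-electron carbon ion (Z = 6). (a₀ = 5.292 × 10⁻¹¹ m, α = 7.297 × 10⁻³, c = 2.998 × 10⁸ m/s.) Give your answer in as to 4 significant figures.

r = n²a₀/Z = 6²·5.292 × 10⁻¹¹/6 = 3.175 × 10⁻¹⁰ m
v = Zαc/n = 6·0.007297·2.998 × 10⁸/6 = 2.188 × 10⁶ m/s
T = 2πr/v = 9.120 × 10⁻¹⁶ s = 912.0 as

912.0 as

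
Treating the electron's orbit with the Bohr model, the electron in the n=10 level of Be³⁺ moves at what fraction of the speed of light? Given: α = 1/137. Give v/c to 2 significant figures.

v_n = Zαc/n, so v/c = Zα/n = 4 × 0.0073 / 10 = 0.0029

0.0029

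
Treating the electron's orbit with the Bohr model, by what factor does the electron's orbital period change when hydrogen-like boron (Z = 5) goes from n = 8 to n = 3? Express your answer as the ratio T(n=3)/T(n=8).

27/512

T ∝ Z^-2 · n^3; with Z fixed, T ∝ n^3.
T(n=3)/T(n=8) = (3/8)^3 = 27/512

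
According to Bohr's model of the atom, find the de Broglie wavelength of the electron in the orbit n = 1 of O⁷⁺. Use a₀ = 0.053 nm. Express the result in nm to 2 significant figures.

0.042 nm

The Bohr quantisation condition is nλ = 2πr_n.
r_n = n²a₀/Z = 0.0066 nm
λ = 2πr_n/n = 2π·0.0066/1 = 0.042 nm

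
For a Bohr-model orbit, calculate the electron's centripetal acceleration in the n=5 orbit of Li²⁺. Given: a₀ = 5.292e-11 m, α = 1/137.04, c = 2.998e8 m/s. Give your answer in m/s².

3.907e21 m/s²

r = n²a₀/Z = 4.410e-10 m, v = Zαc/n = 1.313e6 m/s
a = v²/r = (1.313e6)² / 4.410e-10 = 3.907e21 m/s²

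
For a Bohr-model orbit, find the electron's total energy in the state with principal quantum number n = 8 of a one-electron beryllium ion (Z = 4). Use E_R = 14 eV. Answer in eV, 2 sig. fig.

E_n = −E_R·Z²/n² = −14 × 4²/8² = -3.5 eV

-3.5 eV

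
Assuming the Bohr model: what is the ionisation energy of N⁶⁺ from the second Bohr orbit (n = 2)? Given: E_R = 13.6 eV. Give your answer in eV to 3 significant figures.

E_n = −E_R·Z²/n² = −13.6 × 7²/2² eV = -167 eV
Ionisation energy = −E_n = 167 eV

167 eV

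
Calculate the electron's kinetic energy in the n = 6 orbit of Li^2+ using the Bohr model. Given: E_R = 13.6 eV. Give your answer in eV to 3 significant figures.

For a Coulomb orbit the virial theorem gives K = −E_n.
E_n = −E_R·Z²/n², so K = E_R·Z²/n² = 13.6 × 3²/6² = 3.40 eV

3.40 eV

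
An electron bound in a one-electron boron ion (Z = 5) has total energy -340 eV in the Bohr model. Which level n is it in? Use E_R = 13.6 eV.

E_n = −E_R Z²/n² ⇒ n² = E_R Z²/(−E_n) = 13.6 × 5² / 340 ≈ 1.00
n = 1

1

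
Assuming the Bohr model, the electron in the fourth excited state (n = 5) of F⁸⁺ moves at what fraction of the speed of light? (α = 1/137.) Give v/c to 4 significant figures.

0.01314

v_n = Zαc/n, so v/c = Zα/n = 9 × 0.007299 / 5 = 0.01314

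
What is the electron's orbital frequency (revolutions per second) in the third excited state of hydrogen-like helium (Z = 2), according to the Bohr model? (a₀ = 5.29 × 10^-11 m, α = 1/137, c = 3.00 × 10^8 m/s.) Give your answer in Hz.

4.12 × 10^14 Hz

r = n²a₀/Z = 4.23 × 10^-10 m, v = Zαc/n = 1.09 × 10^6 m/s
f = v/(2πr) = 4.12 × 10^14 Hz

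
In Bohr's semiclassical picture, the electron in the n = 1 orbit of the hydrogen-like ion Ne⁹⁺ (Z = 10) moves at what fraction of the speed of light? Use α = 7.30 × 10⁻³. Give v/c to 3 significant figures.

v_n = Zαc/n, so v/c = Zα/n = 10 × 0.00730 / 1 = 0.0730

0.0730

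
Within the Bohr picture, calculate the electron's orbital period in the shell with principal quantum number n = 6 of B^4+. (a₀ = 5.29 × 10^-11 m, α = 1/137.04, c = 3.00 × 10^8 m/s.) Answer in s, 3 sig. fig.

1.31 × 10^-15 s

r = n²a₀/Z = 6²·5.29 × 10^-11/5 = 3.81 × 10^-10 m
v = Zαc/n = 5·0.00730·3.00 × 10^8/6 = 1.82 × 10^6 m/s
T = 2πr/v = 1.31 × 10^-15 s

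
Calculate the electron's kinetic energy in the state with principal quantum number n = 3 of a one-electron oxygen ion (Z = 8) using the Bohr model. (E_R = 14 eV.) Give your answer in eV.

For a Coulomb orbit the virial theorem gives K = −E_n.
E_n = −E_R·Z²/n², so K = E_R·Z²/n² = 14 × 8²/3² = 100 eV

100 eV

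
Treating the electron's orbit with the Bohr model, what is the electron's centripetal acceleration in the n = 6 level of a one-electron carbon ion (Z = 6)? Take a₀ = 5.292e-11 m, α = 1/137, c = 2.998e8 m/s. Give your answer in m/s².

r = n²a₀/Z = 3.175e-10 m, v = Zαc/n = 2.188e6 m/s
a = v²/r = (2.188e6)² / 3.175e-10 = 1.508e22 m/s²

1.508e22 m/s²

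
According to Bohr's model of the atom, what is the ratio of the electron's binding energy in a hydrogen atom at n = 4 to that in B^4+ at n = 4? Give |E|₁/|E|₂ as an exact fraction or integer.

|E| ∝ Z^2 · n^-2
|E|₁/|E|₂ = (1/5)^2 · (4/4)^-2 = 1/25

1/25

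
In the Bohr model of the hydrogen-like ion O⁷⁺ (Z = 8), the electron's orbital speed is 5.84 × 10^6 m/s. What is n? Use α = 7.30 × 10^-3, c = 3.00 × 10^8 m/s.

v_n = Zαc/n ⇒ n = Zαc/v = 8 × 0.00730 × 3.00 × 10^8 / 5.84 × 10^6 ≈ 3.00
n = 3

3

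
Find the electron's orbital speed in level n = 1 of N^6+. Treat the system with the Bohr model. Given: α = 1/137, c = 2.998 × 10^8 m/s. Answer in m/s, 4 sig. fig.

v_n = Zαc/n = 7 × 0.007299 × 2.998 × 10^8 / 1
    = 1.532 × 10^7 m/s

1.532 × 10^7 m/s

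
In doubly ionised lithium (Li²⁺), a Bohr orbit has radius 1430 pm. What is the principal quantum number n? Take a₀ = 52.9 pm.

r_n = n²a₀/Z ⇒ n² = rZ/a₀ = 1430 × 3 / 52.9 ≈ 81.10
n = 9

9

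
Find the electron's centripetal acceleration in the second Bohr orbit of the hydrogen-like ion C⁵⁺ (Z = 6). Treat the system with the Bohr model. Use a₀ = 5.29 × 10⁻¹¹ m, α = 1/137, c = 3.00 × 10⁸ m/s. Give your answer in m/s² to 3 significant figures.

r = n²a₀/Z = 3.53 × 10⁻¹¹ m, v = Zαc/n = 6.57 × 10⁶ m/s
a = v²/r = (6.57 × 10⁶)² / 3.53 × 10⁻¹¹ = 1.22 × 10²⁴ m/s²

1.22 × 10²⁴ m/s²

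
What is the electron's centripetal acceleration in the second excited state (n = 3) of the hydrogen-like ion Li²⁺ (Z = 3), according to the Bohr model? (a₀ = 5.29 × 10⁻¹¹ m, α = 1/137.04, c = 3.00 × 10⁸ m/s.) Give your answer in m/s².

r = n²a₀/Z = 1.59 × 10⁻¹⁰ m, v = Zαc/n = 2.19 × 10⁶ m/s
a = v²/r = (2.19 × 10⁶)² / 1.59 × 10⁻¹⁰ = 3.02 × 10²² m/s²

3.02 × 10²² m/s²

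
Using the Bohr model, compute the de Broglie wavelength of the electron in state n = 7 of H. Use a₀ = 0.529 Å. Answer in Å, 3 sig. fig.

23.3 Å

The Bohr quantisation condition is nλ = 2πr_n.
r_n = n²a₀/Z = 25.9 Å
λ = 2πr_n/n = 2π·25.9/7 = 23.3 Å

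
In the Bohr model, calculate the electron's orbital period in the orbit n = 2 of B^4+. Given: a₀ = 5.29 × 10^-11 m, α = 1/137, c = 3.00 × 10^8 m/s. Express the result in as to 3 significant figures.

48.6 as

r = n²a₀/Z = 2²·5.29 × 10^-11/5 = 4.23 × 10^-11 m
v = Zαc/n = 5·0.00730·3.00 × 10^8/2 = 5.47 × 10^6 m/s
T = 2πr/v = 4.86 × 10^-17 s = 48.6 as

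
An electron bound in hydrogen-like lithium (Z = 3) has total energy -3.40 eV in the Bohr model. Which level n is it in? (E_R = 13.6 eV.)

E_n = −E_R Z²/n² ⇒ n² = E_R Z²/(−E_n) = 13.6 × 3² / 3.40 ≈ 36.00
n = 6

6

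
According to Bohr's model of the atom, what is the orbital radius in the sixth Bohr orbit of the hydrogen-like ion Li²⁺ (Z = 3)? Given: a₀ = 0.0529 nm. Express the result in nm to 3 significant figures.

r_n = n²a₀/Z = 6² × 0.0529 / 3
    = 36 × 0.0529 / 3 = 0.635 nm

0.635 nm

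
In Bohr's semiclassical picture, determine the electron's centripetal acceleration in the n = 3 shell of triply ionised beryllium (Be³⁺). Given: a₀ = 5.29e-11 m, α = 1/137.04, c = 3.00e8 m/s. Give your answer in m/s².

7.16e22 m/s²

r = n²a₀/Z = 1.19e-10 m, v = Zαc/n = 2.92e6 m/s
a = v²/r = (2.92e6)² / 1.19e-10 = 7.16e22 m/s²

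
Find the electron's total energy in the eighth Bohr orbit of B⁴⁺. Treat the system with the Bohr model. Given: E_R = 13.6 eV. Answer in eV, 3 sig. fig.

E_n = −E_R·Z²/n² = −13.6 × 5²/8² = -5.31 eV

-5.31 eV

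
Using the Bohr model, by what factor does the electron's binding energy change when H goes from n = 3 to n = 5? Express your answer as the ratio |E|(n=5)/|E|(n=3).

9/25

|E| ∝ Z^2 · n^-2; with Z fixed, |E| ∝ n^-2.
|E|(n=5)/|E|(n=3) = (5/3)^-2 = 9/25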